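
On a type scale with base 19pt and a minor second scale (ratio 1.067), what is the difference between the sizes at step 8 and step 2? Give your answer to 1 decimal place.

Step 2: 19.0 × 1.067² = 21.631pt
Step 8: 19.0 × 1.067⁸ = 31.920pt
Difference: 31.920 − 21.631 = 10.289pt

10.3pt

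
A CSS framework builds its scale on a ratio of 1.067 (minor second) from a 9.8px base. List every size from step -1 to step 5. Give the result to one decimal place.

Step -1: 9.8 ÷ 1.067 = 9.2
Step 0: 9.8px
Step 1: 9.8 × 1.067 = 10.5
Step 2: 9.8 × 1.067² = 11.2
Step 3: 9.8 × 1.067³ = 11.9
Step 4: 9.8 × 1.067⁴ = 12.7
Step 5: 9.8 × 1.067⁵ = 13.6

9.2px, 9.8px, 10.5px, 11.2px, 11.9px, 12.7px, 13.6px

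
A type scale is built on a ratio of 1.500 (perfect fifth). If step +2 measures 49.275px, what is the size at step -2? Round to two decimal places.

Moving from step +2 to step -2 is 4 steps down, so divide by r⁴.
49.275 ÷ 1.500⁴ = 49.275 ÷ 5.06250 ≈ 9.733

9.73px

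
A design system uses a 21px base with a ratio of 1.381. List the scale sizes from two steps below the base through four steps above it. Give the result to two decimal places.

Step -2: 21.0 ÷ 1.381² = 11.01
Step -1: 21.0 ÷ 1.381 = 15.21
Step 0: 21px
Step 1: 21.0 × 1.381 = 29.00
Step 2: 21.0 × 1.381² = 40.05
Step 3: 21.0 × 1.381³ = 55.31
Step 4: 21.0 × 1.381⁴ = 76.38

11.01px, 15.21px, 21.00px, 29.00px, 40.05px, 55.31px, 76.38px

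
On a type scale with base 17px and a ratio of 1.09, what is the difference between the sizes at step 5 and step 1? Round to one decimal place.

Step 1: 17.0 × 1.09 = 18.530px
Step 5: 17.0 × 1.09⁵ = 26.157px
Difference: 26.157 − 18.530 = 7.627px

7.6px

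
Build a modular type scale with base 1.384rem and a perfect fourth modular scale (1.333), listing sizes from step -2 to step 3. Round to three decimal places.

Step -2: 1.384 ÷ 1.333² = 0.779
Step -1: 1.384 ÷ 1.333 = 1.038
Step 0: 1.384rem
Step 1: 1.384 × 1.333 = 1.845
Step 2: 1.384 × 1.333² = 2.459
Step 3: 1.384 × 1.333³ = 3.278

0.779rem, 1.038rem, 1.384rem, 1.845rem, 2.459rem, 3.278rem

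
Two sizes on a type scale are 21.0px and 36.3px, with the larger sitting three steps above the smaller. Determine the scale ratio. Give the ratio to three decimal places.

r³ = 36.3 / 21.0, so r = (36.3/21.0)^(1/3).
r = 1.7286^(1/3) ≈ 1.2001

1.200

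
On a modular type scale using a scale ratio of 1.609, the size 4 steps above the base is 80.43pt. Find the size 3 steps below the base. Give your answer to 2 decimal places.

The gap is -3 − (4) = -7 steps, so the factor is 1.609^-7.
80.43 ÷ 1.609⁷ = 80.43 ÷ 27.91851 ≈ 2.881

2.88pt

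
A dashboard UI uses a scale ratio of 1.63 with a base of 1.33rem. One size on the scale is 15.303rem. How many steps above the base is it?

1.63ⁿ = 15.303 / 1.33 = 11.5060
n = ln(11.5060) / ln(1.63) = 2.4429 / 0.4886 ≈ 5.00

5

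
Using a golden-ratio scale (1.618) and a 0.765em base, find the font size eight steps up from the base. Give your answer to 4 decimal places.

35.9327em

A modular type scale is a geometric sequence: sizeₙ = base × rⁿ.
0.765 × 1.618⁸ = 0.765 × 46.97082 ≈ 35.9327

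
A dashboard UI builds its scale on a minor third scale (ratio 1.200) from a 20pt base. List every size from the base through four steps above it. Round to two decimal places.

Step 0: 20pt
Step 1: 20.0 × 1.200 = 24.00
Step 2: 20.0 × 1.200² = 28.80
Step 3: 20.0 × 1.200³ = 34.56
Step 4: 20.0 × 1.200⁴ = 41.47

20.00pt, 24.00pt, 28.80pt, 34.56pt, 41.47pt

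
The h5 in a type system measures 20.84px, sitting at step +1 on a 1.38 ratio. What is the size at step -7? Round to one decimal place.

1.6px

20.84 ÷ 1.38⁸ = 20.84 ÷ 13.15324 ≈ 1.584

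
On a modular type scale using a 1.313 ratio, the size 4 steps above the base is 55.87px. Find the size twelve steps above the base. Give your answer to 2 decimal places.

Moving from step +4 to step +12 is 8 steps up, so multiply by r⁸.
55.87 × 1.313⁸ = 55.87 × 8.83319 ≈ 493.511

493.51px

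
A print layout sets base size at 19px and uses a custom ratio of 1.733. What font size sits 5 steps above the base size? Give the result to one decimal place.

Each step on a modular scale multiplies by the ratio, so the size n steps from the base is base × ratioⁿ.
19.0 × 1.733⁵ = 19.0 × 15.63122 ≈ 296.99

297.0px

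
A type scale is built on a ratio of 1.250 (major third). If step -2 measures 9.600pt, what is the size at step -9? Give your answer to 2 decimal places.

9.600 ÷ 1.250⁷ = 9.600 ÷ 4.76837 ≈ 2.013

2.01pt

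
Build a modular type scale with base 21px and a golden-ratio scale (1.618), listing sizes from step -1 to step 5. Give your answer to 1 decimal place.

Step -1: 21.0 ÷ 1.618 = 13.0
Step 0: 21px
Step 1: 21.0 × 1.618 = 34.0
Step 2: 21.0 × 1.618² = 55.0
Step 3: 21.0 × 1.618³ = 89.0
Step 4: 21.0 × 1.618⁴ = 143.9
Step 5: 21.0 × 1.618⁵ = 232.9

13.0px, 21.0px, 34.0px, 55.0px, 89.0px, 143.9px, 232.9px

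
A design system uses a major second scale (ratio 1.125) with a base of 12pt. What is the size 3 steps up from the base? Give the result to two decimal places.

17.09pt

A modular type scale is a geometric sequence: sizeₙ = base × rⁿ.
12.0 × 1.125³ = 12.0 × 1.42383 ≈ 17.09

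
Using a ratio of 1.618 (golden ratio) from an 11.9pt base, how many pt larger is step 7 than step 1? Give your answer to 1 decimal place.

326.2pt

Step 1: 11.9 × 1.618 = 19.254pt
Step 7: 11.9 × 1.618⁷ = 345.459pt
Difference: 345.459 − 19.254 = 326.205pt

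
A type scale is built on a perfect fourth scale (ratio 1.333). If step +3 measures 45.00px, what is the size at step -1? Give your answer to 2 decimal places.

45.00 ÷ 1.333⁴ = 45.00 ÷ 3.15733 ≈ 14.253

14.25px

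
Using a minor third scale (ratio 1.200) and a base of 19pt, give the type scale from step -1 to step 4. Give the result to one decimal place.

Step -1: 19.0 ÷ 1.200 = 15.8
Step 0: 19pt
Step 1: 19.0 × 1.200 = 22.8
Step 2: 19.0 × 1.200² = 27.4
Step 3: 19.0 × 1.200³ = 32.8
Step 4: 19.0 × 1.200⁴ = 39.4

15.8pt, 19.0pt, 22.8pt, 27.4pt, 32.8pt, 39.4pt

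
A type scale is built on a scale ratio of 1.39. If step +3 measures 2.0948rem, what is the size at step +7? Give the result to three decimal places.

7.820rem

2.0948 × 1.39⁴ = 2.0948 × 3.73301 ≈ 7.820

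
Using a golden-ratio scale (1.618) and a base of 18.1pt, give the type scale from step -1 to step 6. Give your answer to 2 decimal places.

11.19pt, 18.10pt, 29.29pt, 47.38pt, 76.67pt, 124.05pt, 200.71pt, 324.75pt

Step -1: 18.1 ÷ 1.618 = 11.19
Step 0: 18.1pt
Step 1: 18.1 × 1.618 = 29.29
Step 2: 18.1 × 1.618² = 47.38
Step 3: 18.1 × 1.618³ = 76.67
Step 4: 18.1 × 1.618⁴ = 124.05
Step 5: 18.1 × 1.618⁵ = 200.71
Step 6: 18.1 × 1.618⁶ = 324.75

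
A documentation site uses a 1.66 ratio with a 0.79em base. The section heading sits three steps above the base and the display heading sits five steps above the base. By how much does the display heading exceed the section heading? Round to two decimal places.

Step 3: 0.79 × 1.66³ = 3.6137em
Step 5: 0.79 × 1.66⁵ = 9.9579em
Difference: 9.9579 − 3.6137 = 6.3442em

6.34em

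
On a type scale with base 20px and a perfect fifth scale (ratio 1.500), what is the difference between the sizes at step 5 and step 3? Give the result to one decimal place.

Step 3: 20.0 × 1.500³ = 67.500px
Step 5: 20.0 × 1.500⁵ = 151.875px
Difference: 151.875 − 67.500 = 84.375px

84.4px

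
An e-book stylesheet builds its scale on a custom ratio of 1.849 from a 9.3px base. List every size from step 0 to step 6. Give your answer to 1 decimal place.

Step 0: 9.3px
Step 1: 9.3 × 1.849 = 17.2
Step 2: 9.3 × 1.849² = 31.8
Step 3: 9.3 × 1.849³ = 58.8
Step 4: 9.3 × 1.849⁴ = 108.7
Step 5: 9.3 × 1.849⁵ = 201.0
Step 6: 9.3 × 1.849⁶ = 371.6

9.3px, 17.2px, 31.8px, 58.8px, 108.7px, 201.0px, 371.6px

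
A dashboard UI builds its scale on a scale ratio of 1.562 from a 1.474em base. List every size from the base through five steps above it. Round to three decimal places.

Step 0: 1.474em
Step 1: 1.474 × 1.562 = 2.302
Step 2: 1.474 × 1.562² = 3.596
Step 3: 1.474 × 1.562³ = 5.617
Step 4: 1.474 × 1.562⁴ = 8.774
Step 5: 1.474 × 1.562⁵ = 13.706

1.474em, 2.302em, 3.596em, 5.617em, 8.774em, 13.706em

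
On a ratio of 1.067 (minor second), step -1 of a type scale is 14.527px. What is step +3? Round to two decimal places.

14.527 × 1.067⁴ = 14.527 × 1.29616 ≈ 18.829

18.83px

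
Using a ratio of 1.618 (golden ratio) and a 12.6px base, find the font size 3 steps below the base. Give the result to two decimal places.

2.97px

Every step multiplies by the scale ratio.
12.6 ÷ 1.618³ = 12.6 ÷ 4.23580 ≈ 2.97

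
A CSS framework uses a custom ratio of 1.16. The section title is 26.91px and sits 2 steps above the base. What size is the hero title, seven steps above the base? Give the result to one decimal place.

The gap is 7 − (2) = 5 steps, so the factor is 1.16^5.
26.91 × 1.16⁵ = 26.91 × 2.10034 ≈ 56.520

56.5px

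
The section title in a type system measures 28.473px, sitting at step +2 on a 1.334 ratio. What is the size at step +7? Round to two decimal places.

120.29px

28.473 × 1.334⁵ = 28.473 × 4.22454 ≈ 120.285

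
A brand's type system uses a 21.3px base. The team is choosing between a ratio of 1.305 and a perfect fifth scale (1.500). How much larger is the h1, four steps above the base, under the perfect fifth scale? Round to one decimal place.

At 1.305: 21.3 × 1.305⁴ = 61.776px
Perfect fifth: 21.3 × 1.500⁴ = 107.831px
Difference: 107.831 − 61.776 = 46.055px

46.1px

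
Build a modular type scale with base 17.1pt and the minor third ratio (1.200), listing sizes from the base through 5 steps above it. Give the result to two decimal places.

Step 0: 17.1pt
Step 1: 17.1 × 1.200 = 20.52
Step 2: 17.1 × 1.200² = 24.62
Step 3: 17.1 × 1.200³ = 29.55
Step 4: 17.1 × 1.200⁴ = 35.46
Step 5: 17.1 × 1.200⁵ = 42.55

17.10pt, 20.52pt, 24.62pt, 29.55pt, 35.46pt, 42.55pt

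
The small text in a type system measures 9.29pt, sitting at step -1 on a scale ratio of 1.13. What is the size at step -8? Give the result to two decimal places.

3.95pt

The gap is -8 − (-1) = -7 steps, so the factor is 1.13^-7.
9.29 ÷ 1.13⁷ = 9.29 ÷ 2.35261 ≈ 3.949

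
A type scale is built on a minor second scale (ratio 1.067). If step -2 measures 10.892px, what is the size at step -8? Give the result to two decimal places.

10.892 ÷ 1.067⁶ = 10.892 ÷ 1.47566 ≈ 7.381

7.38px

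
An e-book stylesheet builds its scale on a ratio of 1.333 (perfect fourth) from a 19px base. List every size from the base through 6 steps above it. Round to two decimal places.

Step 0: 19px
Step 1: 19.0 × 1.333 = 25.33
Step 2: 19.0 × 1.333² = 33.76
Step 3: 19.0 × 1.333³ = 45.00
Step 4: 19.0 × 1.333⁴ = 59.99
Step 5: 19.0 × 1.333⁵ = 79.97
Step 6: 19.0 × 1.333⁶ = 106.59

19.00px, 25.33px, 33.76px, 45.00px, 59.99px, 79.97px, 106.59px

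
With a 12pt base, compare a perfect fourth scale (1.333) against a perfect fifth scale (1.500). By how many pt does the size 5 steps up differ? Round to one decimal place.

40.6pt

Perfect fourth: 12.0 × 1.333⁵ = 50.505pt
Perfect fifth: 12.0 × 1.500⁵ = 91.125pt
Difference: 91.125 − 50.505 = 40.620pt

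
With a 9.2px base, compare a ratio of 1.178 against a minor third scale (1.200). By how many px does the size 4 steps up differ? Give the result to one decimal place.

At 1.178: 9.2 × 1.178⁴ = 17.716px
Minor third: 9.2 × 1.200⁴ = 19.077px
Difference: 19.077 − 17.716 = 1.361px

1.4px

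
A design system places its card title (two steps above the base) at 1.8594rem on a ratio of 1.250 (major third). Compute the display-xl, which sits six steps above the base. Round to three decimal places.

4.540rem

The gap is 6 − (2) = 4 steps, so the factor is 1.250^4.
1.8594 × 1.250⁴ = 1.8594 × 2.44141 ≈ 4.540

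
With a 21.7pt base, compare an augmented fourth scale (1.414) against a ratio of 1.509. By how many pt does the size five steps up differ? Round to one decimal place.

Augmented fourth: 21.7 × 1.414⁵ = 122.661pt
At 1.509: 21.7 × 1.509⁵ = 169.788pt
Difference: 169.788 − 122.661 = 47.127pt

47.1pt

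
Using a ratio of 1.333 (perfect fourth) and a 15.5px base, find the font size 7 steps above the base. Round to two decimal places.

115.92px

15.5 × 1.333⁷ = 15.5 × 7.47844 ≈ 115.92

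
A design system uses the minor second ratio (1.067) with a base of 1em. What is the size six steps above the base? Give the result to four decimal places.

1.4757em

Every step multiplies by the scale ratio.
1.0 × 1.067⁶ = 1.0 × 1.47566 ≈ 1.4757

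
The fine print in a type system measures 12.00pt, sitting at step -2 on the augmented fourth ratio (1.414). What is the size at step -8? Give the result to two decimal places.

1.50pt

12.00 ÷ 1.414⁶ = 12.00 ÷ 7.99275 ≈ 1.501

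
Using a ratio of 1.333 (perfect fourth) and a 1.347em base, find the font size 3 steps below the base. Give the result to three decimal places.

A modular type scale is a geometric sequence: sizeₙ = base × rⁿ.
1.347 ÷ 1.333³ = 1.347 ÷ 2.36859 ≈ 0.569

0.569em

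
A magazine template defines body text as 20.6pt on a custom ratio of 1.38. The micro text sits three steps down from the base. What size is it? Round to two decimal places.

20.6 ÷ 1.38³ = 20.6 ÷ 2.62807 ≈ 7.84

7.84pt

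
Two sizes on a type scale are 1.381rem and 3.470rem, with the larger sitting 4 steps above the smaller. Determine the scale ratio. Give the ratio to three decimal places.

The ratio satisfies 1.381 × r⁴ = 3.470, so r = (3.470 / 1.381)^(1/4).
r = 2.5127^(1/4) ≈ 1.2590

1.259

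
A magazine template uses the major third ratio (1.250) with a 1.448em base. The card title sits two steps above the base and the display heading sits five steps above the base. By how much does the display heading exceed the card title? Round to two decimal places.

2.16em

Step 2: 1.448 × 1.250² = 2.2625em
Step 5: 1.448 × 1.250⁵ = 4.4189em
Difference: 4.4189 − 2.2625 = 2.1564em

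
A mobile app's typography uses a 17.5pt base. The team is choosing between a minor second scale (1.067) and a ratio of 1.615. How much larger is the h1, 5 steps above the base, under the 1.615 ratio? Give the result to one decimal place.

Minor second: 17.5 × 1.067⁵ = 24.202pt
At 1.615: 17.5 × 1.615⁵ = 192.265pt
Difference: 192.265 − 24.202 = 168.063pt

168.1pt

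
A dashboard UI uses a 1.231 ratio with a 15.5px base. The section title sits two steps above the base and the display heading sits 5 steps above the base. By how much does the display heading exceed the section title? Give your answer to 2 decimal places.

Step 2: 15.5 × 1.231² = 23.4881px
Step 5: 15.5 × 1.231⁵ = 43.8149px
Difference: 43.8149 − 23.4881 = 20.3268px

20.33px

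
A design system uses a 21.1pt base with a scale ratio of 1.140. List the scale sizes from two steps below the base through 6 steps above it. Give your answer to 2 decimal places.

Step -2: 21.1 ÷ 1.140² = 16.24
Step -1: 21.1 ÷ 1.140 = 18.51
Step 0: 21.1pt
Step 1: 21.1 × 1.140 = 24.05
Step 2: 21.1 × 1.140² = 27.42
Step 3: 21.1 × 1.140³ = 31.26
Step 4: 21.1 × 1.140⁴ = 35.64
Step 5: 21.1 × 1.140⁵ = 40.63
Step 6: 21.1 × 1.140⁶ = 46.31

16.24pt, 18.51pt, 21.10pt, 24.05pt, 27.42pt, 31.26pt, 35.64pt, 40.63pt, 46.31pt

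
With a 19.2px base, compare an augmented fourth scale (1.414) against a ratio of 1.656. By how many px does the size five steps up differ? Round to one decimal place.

Augmented fourth: 19.2 × 1.414⁵ = 108.530px
At 1.656: 19.2 × 1.656⁵ = 239.113px
Difference: 239.113 − 108.530 = 130.583px

130.6px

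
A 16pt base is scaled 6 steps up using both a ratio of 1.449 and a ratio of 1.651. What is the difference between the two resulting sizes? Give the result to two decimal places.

175.95pt

At 1.449: 16.0 × 1.449⁶ = 148.0916pt
At 1.651: 16.0 × 1.651⁶ = 324.0428pt
Difference: 324.0428 − 148.0916 = 175.9512pt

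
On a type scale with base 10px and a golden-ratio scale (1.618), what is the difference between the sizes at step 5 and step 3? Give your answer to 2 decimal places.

Step 3: 10.0 × 1.618³ = 42.3580px
Step 5: 10.0 × 1.618⁵ = 110.8901px
Difference: 110.8901 − 42.3580 = 68.5321px

68.53px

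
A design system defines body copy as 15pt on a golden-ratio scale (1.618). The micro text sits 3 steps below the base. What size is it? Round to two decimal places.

3.54pt

Every step multiplies by the scale ratio.
15.0 ÷ 1.618³ = 15.0 ÷ 4.23580 ≈ 3.54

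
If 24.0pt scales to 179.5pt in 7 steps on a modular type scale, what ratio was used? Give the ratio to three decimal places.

1.333

r⁷ = 179.5 / 24.0, so r = (179.5/24.0)^(1/7).
r = 7.4792^(1/7) ≈ 1.3330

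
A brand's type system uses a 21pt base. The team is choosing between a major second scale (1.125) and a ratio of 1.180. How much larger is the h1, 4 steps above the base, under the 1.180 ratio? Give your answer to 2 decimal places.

Major second: 21.0 × 1.125⁴ = 33.6379pt
At 1.180: 21.0 × 1.180⁴ = 40.7143pt
Difference: 40.7143 − 33.6379 = 7.0764pt

7.08pt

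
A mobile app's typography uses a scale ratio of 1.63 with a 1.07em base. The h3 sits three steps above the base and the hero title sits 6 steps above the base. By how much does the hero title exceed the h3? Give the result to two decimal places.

Step 3: 1.07 × 1.63³ = 4.6339em
Step 6: 1.07 × 1.63⁶ = 20.0682em
Difference: 20.0682 − 4.6339 = 15.4343em

15.43em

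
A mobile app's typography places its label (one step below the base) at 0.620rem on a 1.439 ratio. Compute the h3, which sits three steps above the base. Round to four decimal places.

2.6585rem

The gap is 3 − (-1) = 4 steps, so the factor is 1.439^4.
0.620 × 1.439⁴ = 0.620 × 4.28789 ≈ 2.6585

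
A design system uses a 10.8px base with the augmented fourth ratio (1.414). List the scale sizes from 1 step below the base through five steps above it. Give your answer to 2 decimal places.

Step -1: 10.8 ÷ 1.414 = 7.64
Step 0: 10.8px
Step 1: 10.8 × 1.414 = 15.27
Step 2: 10.8 × 1.414² = 21.59
Step 3: 10.8 × 1.414³ = 30.53
Step 4: 10.8 × 1.414⁴ = 43.17
Step 5: 10.8 × 1.414⁵ = 61.05

7.64px, 10.80px, 15.27px, 21.59px, 30.53px, 43.17px, 61.05px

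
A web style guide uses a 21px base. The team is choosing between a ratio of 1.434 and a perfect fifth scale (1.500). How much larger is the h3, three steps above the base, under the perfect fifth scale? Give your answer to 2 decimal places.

At 1.434: 21.0 × 1.434³ = 61.9251px
Perfect fifth: 21.0 × 1.500³ = 70.8750px
Difference: 70.8750 − 61.9251 = 8.9499px

8.95px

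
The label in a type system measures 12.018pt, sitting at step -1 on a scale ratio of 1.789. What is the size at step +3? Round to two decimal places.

12.018 × 1.789⁴ = 12.018 × 10.24333 ≈ 123.104

123.10pt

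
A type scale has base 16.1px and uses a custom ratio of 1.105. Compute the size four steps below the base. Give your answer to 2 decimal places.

16.1 ÷ 1.105⁴ = 16.1 ÷ 1.49090 ≈ 10.80

10.80px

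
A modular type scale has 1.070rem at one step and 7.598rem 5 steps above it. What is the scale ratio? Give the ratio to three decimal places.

r⁵ = 7.598 / 1.070, so r = (7.598/1.070)^(1/5).
r = 7.1009^(1/5) ≈ 1.4800

1.480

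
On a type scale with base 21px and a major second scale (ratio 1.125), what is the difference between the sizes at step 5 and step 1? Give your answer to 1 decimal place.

Step 1: 21.0 × 1.125 = 23.625px
Step 5: 21.0 × 1.125⁵ = 37.843px
Difference: 37.843 − 23.625 = 14.218px

14.2px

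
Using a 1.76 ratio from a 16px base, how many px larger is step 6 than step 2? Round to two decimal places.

Step 2: 16.0 × 1.76² = 49.5616px
Step 6: 16.0 × 1.76⁶ = 475.5498px
Difference: 475.5498 − 49.5616 = 425.9882px

425.99px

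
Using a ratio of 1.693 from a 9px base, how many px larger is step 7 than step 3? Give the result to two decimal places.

315.12px

Step 3: 9.0 × 1.693³ = 43.6730px
Step 7: 9.0 × 1.693⁷ = 358.7907px
Difference: 358.7907 − 43.6730 = 315.1177px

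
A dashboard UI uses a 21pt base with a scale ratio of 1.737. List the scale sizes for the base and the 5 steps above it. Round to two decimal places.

Step 0: 21pt
Step 1: 21.0 × 1.737 = 36.48
Step 2: 21.0 × 1.737² = 63.36
Step 3: 21.0 × 1.737³ = 110.06
Step 4: 21.0 × 1.737⁴ = 191.17
Step 5: 21.0 × 1.737⁵ = 332.06

21.00pt, 36.48pt, 63.36pt, 110.06pt, 191.17pt, 332.06pt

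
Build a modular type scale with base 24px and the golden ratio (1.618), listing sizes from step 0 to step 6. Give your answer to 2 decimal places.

24.00px, 38.83px, 62.83px, 101.66px, 164.48px, 266.14px, 430.61px

Step 0: 24px
Step 1: 24.0 × 1.618 = 38.83
Step 2: 24.0 × 1.618² = 62.83
Step 3: 24.0 × 1.618³ = 101.66
Step 4: 24.0 × 1.618⁴ = 164.48
Step 5: 24.0 × 1.618⁵ = 266.14
Step 6: 24.0 × 1.618⁶ = 430.61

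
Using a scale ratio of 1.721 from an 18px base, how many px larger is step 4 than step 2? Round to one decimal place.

104.6px

Step 2: 18.0 × 1.721² = 53.313px
Step 4: 18.0 × 1.721⁴ = 157.905px
Difference: 157.905 − 53.313 = 104.592px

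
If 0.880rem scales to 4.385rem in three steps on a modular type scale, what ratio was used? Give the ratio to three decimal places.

1.708

The ratio satisfies 0.880 × r³ = 4.385, so r = (4.385 / 0.880)^(1/3).
r = 4.9830^(1/3) ≈ 1.7080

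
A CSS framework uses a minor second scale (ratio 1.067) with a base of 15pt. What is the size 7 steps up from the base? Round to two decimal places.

23.62pt

Each step on a modular scale multiplies by the ratio, so the size n steps from the base is base × ratioⁿ.
15.0 × 1.067⁷ = 15.0 × 1.57453 ≈ 23.62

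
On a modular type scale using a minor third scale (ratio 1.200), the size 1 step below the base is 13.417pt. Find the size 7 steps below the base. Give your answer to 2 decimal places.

4.49pt

13.417 ÷ 1.200⁶ = 13.417 ÷ 2.98598 ≈ 4.493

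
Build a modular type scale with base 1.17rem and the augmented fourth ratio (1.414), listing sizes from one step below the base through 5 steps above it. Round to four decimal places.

0.8274rem, 1.1700rem, 1.6544rem, 2.3393rem, 3.3078rem, 4.6772rem, 6.6135rem

Step -1: 1.17 ÷ 1.414 = 0.8274
Step 0: 1.17rem
Step 1: 1.17 × 1.414 = 1.6544
Step 2: 1.17 × 1.414² = 2.3393
Step 3: 1.17 × 1.414³ = 3.3078
Step 4: 1.17 × 1.414⁴ = 4.6772
Step 5: 1.17 × 1.414⁵ = 6.6135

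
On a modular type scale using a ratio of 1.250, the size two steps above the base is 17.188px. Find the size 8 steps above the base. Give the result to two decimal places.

65.57px

17.188 × 1.250⁶ = 17.188 × 3.81470 ≈ 65.567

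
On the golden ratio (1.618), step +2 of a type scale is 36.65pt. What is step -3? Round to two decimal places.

3.31pt

The gap is -3 − (2) = -5 steps, so the factor is 1.618^-5.
36.65 ÷ 1.618⁵ = 36.65 ÷ 11.08901 ≈ 3.305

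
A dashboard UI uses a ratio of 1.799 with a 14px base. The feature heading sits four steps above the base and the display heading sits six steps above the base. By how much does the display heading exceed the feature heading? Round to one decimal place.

327.9px

Step 4: 14.0 × 1.799⁴ = 146.640px
Step 6: 14.0 × 1.799⁶ = 474.586px
Difference: 474.586 − 146.640 = 327.946px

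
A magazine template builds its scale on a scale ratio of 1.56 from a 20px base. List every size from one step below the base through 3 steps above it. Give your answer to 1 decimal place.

12.8px, 20.0px, 31.2px, 48.7px, 75.9px

Step -1: 20.0 ÷ 1.56 = 12.8
Step 0: 20px
Step 1: 20.0 × 1.56 = 31.2
Step 2: 20.0 × 1.56² = 48.7
Step 3: 20.0 × 1.56³ = 75.9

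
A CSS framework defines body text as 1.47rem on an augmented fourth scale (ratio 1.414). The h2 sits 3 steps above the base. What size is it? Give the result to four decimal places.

4.1559rem

1.47 × 1.414³ = 1.47 × 2.82715 ≈ 4.1559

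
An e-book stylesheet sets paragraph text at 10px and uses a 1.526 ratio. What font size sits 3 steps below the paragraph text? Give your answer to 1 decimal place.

Every step multiplies by the scale ratio.
10.0 ÷ 1.526³ = 10.0 ÷ 3.55356 ≈ 2.81

2.8px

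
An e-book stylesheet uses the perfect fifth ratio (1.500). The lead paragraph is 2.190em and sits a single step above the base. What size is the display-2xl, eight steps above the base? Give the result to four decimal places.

37.4182em

2.190 × 1.500⁷ = 2.190 × 17.08594 ≈ 37.4182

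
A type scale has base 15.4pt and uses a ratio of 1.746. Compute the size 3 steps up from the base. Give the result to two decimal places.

A modular type scale is a geometric sequence: sizeₙ = base × rⁿ.
15.4 × 1.746³ = 15.4 × 5.32271 ≈ 81.97

81.97pt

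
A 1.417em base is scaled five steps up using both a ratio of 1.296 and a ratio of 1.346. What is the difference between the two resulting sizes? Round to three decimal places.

At 1.296: 1.417 × 1.296⁵ = 5.18078em
At 1.346: 1.417 × 1.346⁵ = 6.26030em
Difference: 6.26030 − 5.18078 = 1.07952em

1.080em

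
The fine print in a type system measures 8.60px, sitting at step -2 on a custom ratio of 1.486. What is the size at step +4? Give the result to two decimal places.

The gap is 4 − (-2) = 6 steps, so the factor is 1.486^6.
8.60 × 1.486⁶ = 8.60 × 10.76745 ≈ 92.600

92.60px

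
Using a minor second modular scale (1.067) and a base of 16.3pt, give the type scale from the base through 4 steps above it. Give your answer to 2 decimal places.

Step 0: 16.3pt
Step 1: 16.3 × 1.067 = 17.39
Step 2: 16.3 × 1.067² = 18.56
Step 3: 16.3 × 1.067³ = 19.80
Step 4: 16.3 × 1.067⁴ = 21.13

16.30pt, 17.39pt, 18.56pt, 19.80pt, 21.13pt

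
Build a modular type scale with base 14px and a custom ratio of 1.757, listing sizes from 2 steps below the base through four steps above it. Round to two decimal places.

Step -2: 14.0 ÷ 1.757² = 4.54
Step -1: 14.0 ÷ 1.757 = 7.97
Step 0: 14px
Step 1: 14.0 × 1.757 = 24.60
Step 2: 14.0 × 1.757² = 43.22
Step 3: 14.0 × 1.757³ = 75.94
Step 4: 14.0 × 1.757⁴ = 133.42

4.54px, 7.97px, 14.00px, 24.60px, 43.22px, 75.94px, 133.42px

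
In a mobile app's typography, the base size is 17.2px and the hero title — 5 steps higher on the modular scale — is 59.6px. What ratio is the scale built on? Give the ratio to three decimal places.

1.282

r⁵ = 59.6 / 17.2, so r = (59.6/17.2)^(1/5).
r = 3.4651^(1/5) ≈ 1.2822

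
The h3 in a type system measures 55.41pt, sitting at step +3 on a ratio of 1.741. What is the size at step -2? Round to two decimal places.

3.46pt

The gap is -2 − (3) = -5 steps, so the factor is 1.741^-5.
55.41 ÷ 1.741⁵ = 55.41 ÷ 15.99535 ≈ 3.464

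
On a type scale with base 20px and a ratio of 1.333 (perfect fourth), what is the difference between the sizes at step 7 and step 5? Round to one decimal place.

Step 5: 20.0 × 1.333⁵ = 84.175px
Step 7: 20.0 × 1.333⁷ = 149.569px
Difference: 149.569 − 84.175 = 65.394px

65.4px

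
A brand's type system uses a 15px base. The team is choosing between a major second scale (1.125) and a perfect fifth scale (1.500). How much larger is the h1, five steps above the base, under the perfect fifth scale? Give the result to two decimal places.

86.88px

Major second: 15.0 × 1.125⁵ = 27.0305px
Perfect fifth: 15.0 × 1.500⁵ = 113.9062px
Difference: 113.9062 − 27.0305 = 86.8757px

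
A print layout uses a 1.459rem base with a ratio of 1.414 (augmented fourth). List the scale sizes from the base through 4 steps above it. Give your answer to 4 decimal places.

Step 0: 1.459rem
Step 1: 1.459 × 1.414 = 2.0630
Step 2: 1.459 × 1.414² = 2.9171
Step 3: 1.459 × 1.414³ = 4.1248
Step 4: 1.459 × 1.414⁴ = 5.8325

1.4590rem, 2.0630rem, 2.9171rem, 4.1248rem, 5.8325rem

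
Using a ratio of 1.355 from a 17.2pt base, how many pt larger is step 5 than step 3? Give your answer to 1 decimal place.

Step 3: 17.2 × 1.355³ = 42.790pt
Step 5: 17.2 × 1.355⁵ = 78.564pt
Difference: 78.564 − 42.790 = 35.774pt

35.8pt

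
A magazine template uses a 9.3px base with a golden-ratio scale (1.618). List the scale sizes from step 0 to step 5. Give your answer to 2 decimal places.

9.30px, 15.05px, 24.35px, 39.39px, 63.74px, 103.13px

Step 0: 9.3px
Step 1: 9.3 × 1.618 = 15.05
Step 2: 9.3 × 1.618² = 24.35
Step 3: 9.3 × 1.618³ = 39.39
Step 4: 9.3 × 1.618⁴ = 63.74
Step 5: 9.3 × 1.618⁵ = 103.13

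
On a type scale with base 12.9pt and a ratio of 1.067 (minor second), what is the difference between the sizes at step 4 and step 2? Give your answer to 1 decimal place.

2.0pt

Step 2: 12.9 × 1.067² = 14.687pt
Step 4: 12.9 × 1.067⁴ = 16.720pt
Difference: 16.720 − 14.687 = 2.033pt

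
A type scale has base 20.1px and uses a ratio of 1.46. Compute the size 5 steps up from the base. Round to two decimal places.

Each step on a modular scale multiplies by the ratio, so the size n steps from the base is base × ratioⁿ.
20.1 × 1.46⁵ = 20.1 × 6.63383 ≈ 133.34

133.34px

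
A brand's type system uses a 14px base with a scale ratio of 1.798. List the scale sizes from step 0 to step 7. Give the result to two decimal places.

Step 0: 14px
Step 1: 14.0 × 1.798 = 25.17
Step 2: 14.0 × 1.798² = 45.26
Step 3: 14.0 × 1.798³ = 81.38
Step 4: 14.0 × 1.798⁴ = 146.31
Step 5: 14.0 × 1.798⁵ = 263.07
Step 6: 14.0 × 1.798⁶ = 473.01
Step 7: 14.0 × 1.798⁷ = 850.46

14.00px, 25.17px, 45.26px, 81.38px, 146.31px, 263.07px, 473.01px, 850.46px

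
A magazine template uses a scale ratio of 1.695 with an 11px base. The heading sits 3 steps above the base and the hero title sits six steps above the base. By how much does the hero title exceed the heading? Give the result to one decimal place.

Step 3: 11.0 × 1.695³ = 53.568px
Step 6: 11.0 × 1.695⁶ = 260.862px
Difference: 260.862 − 53.568 = 207.294px

207.3px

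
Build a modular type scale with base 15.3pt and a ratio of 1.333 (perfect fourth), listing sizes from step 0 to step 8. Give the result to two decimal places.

15.30pt, 20.39pt, 27.19pt, 36.24pt, 48.31pt, 64.39pt, 85.84pt, 114.42pt, 152.52pt

Step 0: 15.3pt
Step 1: 15.3 × 1.333 = 20.39
Step 2: 15.3 × 1.333² = 27.19
Step 3: 15.3 × 1.333³ = 36.24
Step 4: 15.3 × 1.333⁴ = 48.31
Step 5: 15.3 × 1.333⁵ = 64.39
Step 6: 15.3 × 1.333⁶ = 85.84
Step 7: 15.3 × 1.333⁷ = 114.42
Step 8: 15.3 × 1.333⁸ = 152.52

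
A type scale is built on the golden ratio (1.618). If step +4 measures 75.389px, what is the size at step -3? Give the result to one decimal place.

2.6px

Moving from step +4 to step -3 is 7 steps down, so divide by r⁷.
75.389 ÷ 1.618⁷ = 75.389 ÷ 29.03017 ≈ 2.597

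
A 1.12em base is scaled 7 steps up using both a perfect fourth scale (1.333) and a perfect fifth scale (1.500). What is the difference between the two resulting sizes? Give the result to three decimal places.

10.760em

Perfect fourth: 1.12 × 1.333⁷ = 8.37585em
Perfect fifth: 1.12 × 1.500⁷ = 19.13625em
Difference: 19.13625 − 8.37585 = 10.76040em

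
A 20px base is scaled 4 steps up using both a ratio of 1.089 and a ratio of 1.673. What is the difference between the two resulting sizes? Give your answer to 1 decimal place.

128.6px

At 1.089: 20.0 × 1.089⁴ = 28.128px
At 1.673: 20.0 × 1.673⁴ = 156.680px
Difference: 156.680 − 28.128 = 128.552px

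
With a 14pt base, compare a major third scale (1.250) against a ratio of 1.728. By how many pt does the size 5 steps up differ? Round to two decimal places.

172.97pt

Major third: 14.0 × 1.250⁵ = 42.7246pt
At 1.728: 14.0 × 1.728⁵ = 215.6983pt
Difference: 215.6983 − 42.7246 = 172.9737pt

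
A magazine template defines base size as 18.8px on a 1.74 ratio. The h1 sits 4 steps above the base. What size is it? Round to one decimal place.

172.3px

18.8 × 1.74⁴ = 18.8 × 9.16636 ≈ 172.33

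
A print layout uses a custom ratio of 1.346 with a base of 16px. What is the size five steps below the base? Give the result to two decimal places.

16.0 ÷ 1.346⁵ = 16.0 ÷ 4.41800 ≈ 3.62

3.62px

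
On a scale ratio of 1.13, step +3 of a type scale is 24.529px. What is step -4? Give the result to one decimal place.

10.4px

The gap is -4 − (3) = -7 steps, so the factor is 1.13^-7.
24.529 ÷ 1.13⁷ = 24.529 ÷ 2.35261 ≈ 10.426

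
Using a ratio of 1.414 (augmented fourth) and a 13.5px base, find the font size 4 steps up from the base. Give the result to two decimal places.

53.97px

Every step multiplies by the scale ratio.
13.5 × 1.414⁴ = 13.5 × 3.99758 ≈ 53.97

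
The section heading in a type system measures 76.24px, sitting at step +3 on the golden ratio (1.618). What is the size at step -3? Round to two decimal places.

4.25px

Moving from step +3 to step -3 is 6 steps down, so divide by r⁶.
76.24 ÷ 1.618⁶ = 76.24 ÷ 17.94201 ≈ 4.249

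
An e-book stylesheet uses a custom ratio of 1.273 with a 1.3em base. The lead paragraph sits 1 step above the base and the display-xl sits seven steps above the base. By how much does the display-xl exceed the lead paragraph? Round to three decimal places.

5.388em

Step 1: 1.3 × 1.273 = 1.65490em
Step 7: 1.3 × 1.273⁷ = 7.04275em
Difference: 7.04275 − 1.65490 = 5.38785em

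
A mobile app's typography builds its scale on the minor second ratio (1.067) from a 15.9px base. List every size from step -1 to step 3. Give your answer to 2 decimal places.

Step -1: 15.9 ÷ 1.067 = 14.90
Step 0: 15.9px
Step 1: 15.9 × 1.067 = 16.97
Step 2: 15.9 × 1.067² = 18.10
Step 3: 15.9 × 1.067³ = 19.31

14.90px, 15.90px, 16.97px, 18.10px, 19.31px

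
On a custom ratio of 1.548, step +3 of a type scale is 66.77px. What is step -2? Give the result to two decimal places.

7.51px

66.77 ÷ 1.548⁵ = 66.77 ÷ 8.88904 ≈ 7.511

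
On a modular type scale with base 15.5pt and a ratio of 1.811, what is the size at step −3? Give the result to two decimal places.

2.61pt

Each step on a modular scale multiplies by the ratio, so the size n steps from the base is base × ratioⁿ.
15.5 ÷ 1.811³ = 15.5 ÷ 5.93957 ≈ 2.61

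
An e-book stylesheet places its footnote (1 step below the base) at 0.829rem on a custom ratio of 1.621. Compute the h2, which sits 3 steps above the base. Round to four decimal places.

0.829 × 1.621⁴ = 0.829 × 6.90450 ≈ 5.7238

5.7238rem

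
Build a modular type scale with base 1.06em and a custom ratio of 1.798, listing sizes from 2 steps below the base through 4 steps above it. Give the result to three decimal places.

Step -2: 1.06 ÷ 1.798² = 0.328
Step -1: 1.06 ÷ 1.798 = 0.590
Step 0: 1.06em
Step 1: 1.06 × 1.798 = 1.906
Step 2: 1.06 × 1.798² = 3.427
Step 3: 1.06 × 1.798³ = 6.161
Step 4: 1.06 × 1.798⁴ = 11.078

0.328em, 0.590em, 1.060em, 1.906em, 3.427em, 6.161em, 11.078em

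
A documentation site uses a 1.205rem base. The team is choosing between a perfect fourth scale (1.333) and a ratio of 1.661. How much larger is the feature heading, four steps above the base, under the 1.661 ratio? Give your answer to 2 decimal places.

5.37rem

Perfect fourth: 1.205 × 1.333⁴ = 3.8046rem
At 1.661: 1.205 × 1.661⁴ = 9.1720rem
Difference: 9.1720 − 3.8046 = 5.3674rem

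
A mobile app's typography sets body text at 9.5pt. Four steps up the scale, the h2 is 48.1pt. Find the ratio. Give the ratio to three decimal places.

1.500

r⁴ = 48.1 / 9.5, so r = (48.1/9.5)^(1/4).
r = 5.0632^(1/4) ≈ 1.5000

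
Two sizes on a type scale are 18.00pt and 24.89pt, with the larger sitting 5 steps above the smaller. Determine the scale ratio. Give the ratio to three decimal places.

The ratio satisfies 18.00 × r⁵ = 24.89, so r = (24.89 / 18.00)^(1/5).
r = 1.3828^(1/5) ≈ 1.0670

1.067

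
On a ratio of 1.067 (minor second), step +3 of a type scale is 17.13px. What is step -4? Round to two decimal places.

10.88px

Moving from step +3 to step -4 is 7 steps down, so divide by r⁷.
17.13 ÷ 1.067⁷ = 17.13 ÷ 1.57453 ≈ 10.879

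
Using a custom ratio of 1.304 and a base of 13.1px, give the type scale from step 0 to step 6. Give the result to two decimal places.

Step 0: 13.1px
Step 1: 13.1 × 1.304 = 17.08
Step 2: 13.1 × 1.304² = 22.28
Step 3: 13.1 × 1.304³ = 29.05
Step 4: 13.1 × 1.304⁴ = 37.88
Step 5: 13.1 × 1.304⁵ = 49.39
Step 6: 13.1 × 1.304⁶ = 64.41

13.10px, 17.08px, 22.28px, 29.05px, 37.88px, 49.39px, 64.41px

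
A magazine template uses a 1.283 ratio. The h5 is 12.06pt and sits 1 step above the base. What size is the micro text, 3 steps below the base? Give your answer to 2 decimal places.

Moving from step +1 to step -3 is 4 steps down, so divide by r⁴.
12.06 ÷ 1.283⁴ = 12.06 ÷ 2.70961 ≈ 4.451

4.45pt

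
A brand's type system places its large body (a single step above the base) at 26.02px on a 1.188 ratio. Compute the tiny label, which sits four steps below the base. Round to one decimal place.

26.02 ÷ 1.188⁵ = 26.02 ÷ 2.36637 ≈ 10.996

11.0px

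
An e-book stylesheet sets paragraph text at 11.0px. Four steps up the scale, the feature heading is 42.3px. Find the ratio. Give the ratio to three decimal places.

1.400

r⁴ = 42.3 / 11.0, so r = (42.3/11.0)^(1/4).
r = 3.8455^(1/4) ≈ 1.4004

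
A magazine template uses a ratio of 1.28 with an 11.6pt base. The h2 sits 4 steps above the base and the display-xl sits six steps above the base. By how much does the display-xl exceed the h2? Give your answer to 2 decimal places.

Step 4: 11.6 × 1.28⁴ = 31.1385pt
Step 6: 11.6 × 1.28⁶ = 51.0173pt
Difference: 51.0173 − 31.1385 = 19.8788pt

19.88pt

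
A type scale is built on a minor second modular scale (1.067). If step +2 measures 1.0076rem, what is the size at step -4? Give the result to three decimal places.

0.683rem

The gap is -4 − (2) = -6 steps, so the factor is 1.067^-6.
1.0076 ÷ 1.067⁶ = 1.0076 ÷ 1.47566 ≈ 0.683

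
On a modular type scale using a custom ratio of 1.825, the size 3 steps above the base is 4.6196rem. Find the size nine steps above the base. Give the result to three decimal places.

4.6196 × 1.825⁶ = 4.6196 × 36.94683 ≈ 170.680

170.680rem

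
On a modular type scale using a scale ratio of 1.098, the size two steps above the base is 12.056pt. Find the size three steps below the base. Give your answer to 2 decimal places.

7.55pt

12.056 ÷ 1.098⁵ = 12.056 ÷ 1.59592 ≈ 7.554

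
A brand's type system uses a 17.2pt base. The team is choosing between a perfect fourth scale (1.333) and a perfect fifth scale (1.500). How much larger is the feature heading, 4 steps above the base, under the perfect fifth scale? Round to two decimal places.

Perfect fourth: 17.2 × 1.333⁴ = 54.3062pt
Perfect fifth: 17.2 × 1.500⁴ = 87.0750pt
Difference: 87.0750 − 54.3062 = 32.7688pt

32.77pt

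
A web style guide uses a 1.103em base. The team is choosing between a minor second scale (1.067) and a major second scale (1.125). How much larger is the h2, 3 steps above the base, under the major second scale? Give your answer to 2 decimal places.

Minor second: 1.103 × 1.067³ = 1.3399em
Major second: 1.103 × 1.125³ = 1.5705em
Difference: 1.5705 − 1.3399 = 0.2306em

0.23em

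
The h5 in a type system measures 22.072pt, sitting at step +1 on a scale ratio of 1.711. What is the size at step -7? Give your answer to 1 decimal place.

0.3pt

22.072 ÷ 1.711⁸ = 22.072 ÷ 73.45140 ≈ 0.300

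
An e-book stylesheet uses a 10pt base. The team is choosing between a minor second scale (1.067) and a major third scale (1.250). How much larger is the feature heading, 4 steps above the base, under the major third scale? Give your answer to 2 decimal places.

Minor second: 10.0 × 1.067⁴ = 12.9616pt
Major third: 10.0 × 1.250⁴ = 24.4141pt
Difference: 24.4141 − 12.9616 = 11.4525pt

11.45pt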